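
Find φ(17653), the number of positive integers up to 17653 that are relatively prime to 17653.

Factor: 17653 = 127 · 139.
φ(17653) = (127−1) · (139−1) = 126 · 138 = 17388.

17388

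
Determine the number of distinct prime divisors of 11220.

5

11220 = 2^2 · 2805
2805 = 3 · 935
935 = 5 · 187
187 = 11 · 17
11220 = 2^2 · 3 · 5 · 11 · 17, which has 5 distinct prime factors.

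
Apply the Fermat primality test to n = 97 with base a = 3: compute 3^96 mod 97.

3^1 ≡ 3 (mod 97)
3^2 ≡ 3^2 = 9 ≡ 9 (mod 97)
3^4 ≡ 9^2 = 81 ≡ 81 (mod 97)
3^8 ≡ 81^2 = 6561 ≡ 62 (mod 97)
3^16 ≡ 62^2 = 3844 ≡ 61 (mod 97)
3^32 ≡ 61^2 = 3721 ≡ 35 (mod 97)
3^64 ≡ 35^2 = 1225 ≡ 61 (mod 97)
96 = 64 + 32 in binary powers of 2.
So 3^96 ≡ 61 · 35 ≡ 1 (mod 97).
Since the result is 1, base 3 gives no evidence that 97 is composite.

1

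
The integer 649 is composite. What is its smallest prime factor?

649 is odd.
Digit sum 19, not divisible by 3.
Ends in 9: not divisible by 5.
7: 649 = 7·92 + 5
11: 649 = 11·59

11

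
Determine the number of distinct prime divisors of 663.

3

663 = 3 · 221
221 = 13 · 17
663 = 3 · 13 · 17, which has 3 distinct prime factors.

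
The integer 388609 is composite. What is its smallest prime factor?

388609 is odd.
Digit sum 34, not divisible by 3.
Ends in 9: not divisible by 5.
7: 388609 = 7·55515 + 4
11: 388609 = 11·35328 + 1
13: 388609 = 13·29893

13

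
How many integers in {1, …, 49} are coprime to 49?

Factor: 49 = 7^2.
φ(49) = 7^1·(7−1) = 42.

42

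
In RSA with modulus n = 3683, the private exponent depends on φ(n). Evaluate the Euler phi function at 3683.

Factor: 3683 = 29 · 127.
φ(3683) = (29−1) · (127−1) = 28 · 126 = 3528.

3528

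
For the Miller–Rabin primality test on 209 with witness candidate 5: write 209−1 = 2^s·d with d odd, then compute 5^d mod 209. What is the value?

169

209 − 1 = 208 = 2^4 · 13, so d = 13.
5^1 ≡ 5 (mod 209)
5^2 ≡ 5^2 = 25 ≡ 25 (mod 209)
5^4 ≡ 25^2 = 625 ≡ 207 (mod 209)
5^8 ≡ 207^2 = 42849 ≡ 4 (mod 209)
13 = 8 + 4 + 1 in binary powers of 2.
So 5^13 ≡ 4 · 207 · 5 ≡ 169 (mod 209).
Squaring chain: 169 → 137 → 168 → 9; never reaches −1, so base 5 is a Miller–Rabin witness that 209 is composite.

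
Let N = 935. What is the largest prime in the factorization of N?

17

935 = 5 · 187
187 = 11 · 17
17 is prime.
So 935 = 5 · 11 · 17; the largest prime factor is 17.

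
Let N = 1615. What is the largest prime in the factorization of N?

19

1615 = 5 · 323
323 = 17 · 19
19 is prime.
So 1615 = 5 · 17 · 19; the largest prime factor is 19.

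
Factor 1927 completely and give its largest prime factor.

1927 = 41 · 47
47 is prime.
So 1927 = 41 · 47; the largest prime factor is 47.

47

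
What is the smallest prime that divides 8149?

8149 is odd.
Digit sum 22, not divisible by 3.
Ends in 9: not divisible by 5.
7: 8149 = 7·1164 + 1
11: 8149 = 11·740 + 9
13: 8149 = 13·626 + 11
17: 8149 = 17·479 + 6
19: 8149 = 19·428 + 17
23: 8149 = 23·354 + 7
29: 8149 = 29·281

29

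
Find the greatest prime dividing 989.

989 = 23 · 43
43 is prime.
So 989 = 23 · 43; the largest prime factor is 43.

43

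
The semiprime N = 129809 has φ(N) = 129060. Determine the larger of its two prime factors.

φ(n) = (p−1)(q−1) = n − (p+q) + 1, so p + q = 129809 − 129060 + 1 = 750.
p and q are the roots of t² − 750t + 129809 = 0.
Discriminant: 750² − 4·129809 = 562500 − 519236 = 43264; √43264 = 208.
q = (750 − 208)/2 = 271, p = (750 + 208)/2 = 479.
Check: 271 · 479 = 129809.

479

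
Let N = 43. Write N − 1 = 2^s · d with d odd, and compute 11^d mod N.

1

43 − 1 = 42 = 2^1 · 21, so d = 21.
11^1 ≡ 11 (mod 43)
11^2 ≡ 11^2 = 121 ≡ 35 (mod 43)
11^4 ≡ 35^2 = 1225 ≡ 21 (mod 43)
11^8 ≡ 21^2 = 441 ≡ 11 (mod 43)
11^16 ≡ 11^2 = 121 ≡ 35 (mod 43)
21 = 16 + 4 + 1 in binary powers of 2.
So 11^21 ≡ 35 · 21 · 11 ≡ 1 (mod 43).
Since 11^d ≡ 1 (mod 43), base 11 does not prove 43 composite.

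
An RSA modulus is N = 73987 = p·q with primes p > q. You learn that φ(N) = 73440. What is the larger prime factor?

307

φ(n) = (p−1)(q−1) = n − (p+q) + 1, so p + q = 73987 − 73440 + 1 = 548.
p and q are the roots of t² − 548t + 73987 = 0.
Discriminant: 548² − 4·73987 = 300304 − 295948 = 4356; √4356 = 66.
q = (548 − 66)/2 = 241, p = (548 + 66)/2 = 307.
Check: 241 · 307 = 73987.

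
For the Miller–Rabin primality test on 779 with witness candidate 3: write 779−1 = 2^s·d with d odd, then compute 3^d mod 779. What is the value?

694

779 − 1 = 778 = 2^1 · 389, so d = 389.
3^1 ≡ 3 (mod 779)
3^2 ≡ 3^2 = 9 ≡ 9 (mod 779)
3^4 ≡ 9^2 = 81 ≡ 81 (mod 779)
3^8 ≡ 81^2 = 6561 ≡ 329 (mod 779)
3^16 ≡ 329^2 = 108241 ≡ 739 (mod 779)
3^32 ≡ 739^2 = 546121 ≡ 42 (mod 779)
3^64 ≡ 42^2 = 1764 ≡ 206 (mod 779)
3^128 ≡ 206^2 = 42436 ≡ 370 (mod 779)
3^256 ≡ 370^2 = 136900 ≡ 575 (mod 779)
389 = 256 + 128 + 4 + 1 in binary powers of 2.
So 3^389 ≡ 575 · 370 · 81 · 3 ≡ 694 (mod 779).
Squaring chain: 694; never reaches −1, so base 3 is a Miller–Rabin witness that 779 is composite.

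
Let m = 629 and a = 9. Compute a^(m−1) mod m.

9^1 ≡ 9 (mod 629)
9^2 ≡ 9^2 = 81 ≡ 81 (mod 629)
9^4 ≡ 81^2 = 6561 ≡ 271 (mod 629)
9^8 ≡ 271^2 = 73441 ≡ 477 (mod 629)
9^16 ≡ 477^2 = 227529 ≡ 460 (mod 629)
9^32 ≡ 460^2 = 211600 ≡ 256 (mod 629)
9^64 ≡ 256^2 = 65536 ≡ 120 (mod 629)
9^128 ≡ 120^2 = 14400 ≡ 562 (mod 629)
9^256 ≡ 562^2 = 315844 ≡ 86 (mod 629)
9^512 ≡ 86^2 = 7396 ≡ 477 (mod 629)
628 = 512 + 64 + 32 + 16 + 4 in binary powers of 2.
So 9^628 ≡ 477 · 120 · 256 · 460 · 271 ≡ 16 (mod 629).
Since 16 ≠ 1, base 9 is a Fermat witness: 629 is composite.

16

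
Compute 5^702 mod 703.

628

5^1 ≡ 5 (mod 703)
5^2 ≡ 5^2 = 25 ≡ 25 (mod 703)
5^4 ≡ 25^2 = 625 ≡ 625 (mod 703)
5^8 ≡ 625^2 = 390625 ≡ 460 (mod 703)
5^16 ≡ 460^2 = 211600 ≡ 700 (mod 703)
5^32 ≡ 700^2 = 490000 ≡ 9 (mod 703)
5^64 ≡ 9^2 = 81 ≡ 81 (mod 703)
5^128 ≡ 81^2 = 6561 ≡ 234 (mod 703)
5^256 ≡ 234^2 = 54756 ≡ 625 (mod 703)
5^512 ≡ 625^2 = 390625 ≡ 460 (mod 703)
702 = 512 + 128 + 32 + 16 + 8 + 4 + 2 in binary powers of 2.
So 5^702 ≡ 460 · 234 · 9 · 700 · 460 · 625 · 25 ≡ 628 (mod 703).
Since 628 ≠ 1, base 5 is a Fermat witness: 703 is composite.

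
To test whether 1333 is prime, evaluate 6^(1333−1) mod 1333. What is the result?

1

6^1 ≡ 6 (mod 1333)
6^2 ≡ 6^2 = 36 ≡ 36 (mod 1333)
6^4 ≡ 36^2 = 1296 ≡ 1296 (mod 1333)
6^8 ≡ 1296^2 = 1679616 ≡ 36 (mod 1333)
6^16 ≡ 36^2 = 1296 ≡ 1296 (mod 1333)
6^32 ≡ 1296^2 = 1679616 ≡ 36 (mod 1333)
6^64 ≡ 36^2 = 1296 ≡ 1296 (mod 1333)
6^128 ≡ 1296^2 = 1679616 ≡ 36 (mod 1333)
6^256 ≡ 36^2 = 1296 ≡ 1296 (mod 1333)
6^512 ≡ 1296^2 = 1679616 ≡ 36 (mod 1333)
6^1024 ≡ 36^2 = 1296 ≡ 1296 (mod 1333)
1332 = 1024 + 256 + 32 + 16 + 4 in binary powers of 2.
So 6^1332 ≡ 1296 · 1296 · 36 · 1296 · 1296 ≡ 1 (mod 1333).
Since the result is 1, base 6 gives no evidence that 1333 is composite.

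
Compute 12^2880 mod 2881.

12^1 ≡ 12 (mod 2881)
12^2 ≡ 12^2 = 144 ≡ 144 (mod 2881)
12^4 ≡ 144^2 = 20736 ≡ 569 (mod 2881)
12^8 ≡ 569^2 = 323761 ≡ 1089 (mod 2881)
12^16 ≡ 1089^2 = 1185921 ≡ 1830 (mod 2881)
12^32 ≡ 1830^2 = 3348900 ≡ 1178 (mod 2881)
12^64 ≡ 1178^2 = 1387684 ≡ 1923 (mod 2881)
12^128 ≡ 1923^2 = 3697929 ≡ 1606 (mod 2881)
12^256 ≡ 1606^2 = 2579236 ≡ 741 (mod 2881)
12^512 ≡ 741^2 = 549081 ≡ 1691 (mod 2881)
12^1024 ≡ 1691^2 = 2859481 ≡ 1529 (mod 2881)
12^2048 ≡ 1529^2 = 2337841 ≡ 1350 (mod 2881)
2880 = 2048 + 512 + 256 + 64 in binary powers of 2.
So 12^2880 ≡ 1350 · 1691 · 741 · 1923 ≡ 2744 (mod 2881).
Since 2744 ≠ 1, base 12 is a Fermat witness: 2881 is composite.

2744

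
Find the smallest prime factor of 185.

185 is odd.
Digit sum 14, not divisible by 3.
Ends in 5: divisible by 5.

5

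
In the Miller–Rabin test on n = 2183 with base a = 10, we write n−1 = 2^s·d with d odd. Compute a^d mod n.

2183 − 1 = 2182 = 2^1 · 1091, so d = 1091.
10^1 ≡ 10 (mod 2183)
10^2 ≡ 10^2 = 100 ≡ 100 (mod 2183)
10^4 ≡ 100^2 = 10000 ≡ 1268 (mod 2183)
10^8 ≡ 1268^2 = 1607824 ≡ 1136 (mod 2183)
10^16 ≡ 1136^2 = 1290496 ≡ 343 (mod 2183)
10^32 ≡ 343^2 = 117649 ≡ 1950 (mod 2183)
10^64 ≡ 1950^2 = 3802500 ≡ 1897 (mod 2183)
10^128 ≡ 1897^2 = 3598609 ≡ 1025 (mod 2183)
10^256 ≡ 1025^2 = 1050625 ≡ 602 (mod 2183)
10^512 ≡ 602^2 = 362404 ≡ 26 (mod 2183)
10^1024 ≡ 26^2 = 676 ≡ 676 (mod 2183)
1091 = 1024 + 64 + 2 + 1 in binary powers of 2.
So 10^1091 ≡ 676 · 1897 · 100 · 10 ≡ 1395 (mod 2183).
Squaring chain: 1395; never reaches −1, so base 10 is a Miller–Rabin witness that 2183 is composite.

1395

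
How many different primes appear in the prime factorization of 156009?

156009 = 3 · 52003
52003 = 7 · 7429
7429 = 17 · 437
437 = 19 · 23
156009 = 3 · 7 · 17 · 19 · 23, which has 5 distinct prime factors.

5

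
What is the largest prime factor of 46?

23

46 = 2 · 23
23 is prime.
So 46 = 2 · 23; the largest prime factor is 23.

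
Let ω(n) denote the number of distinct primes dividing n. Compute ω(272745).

272745 = 3^2 · 30305
30305 = 5 · 6061
6061 = 11 · 551
551 = 19 · 29
272745 = 3^2 · 5 · 11 · 19 · 29, which has 5 distinct prime factors.

5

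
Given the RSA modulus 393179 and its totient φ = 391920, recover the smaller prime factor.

φ(n) = (p−1)(q−1) = n − (p+q) + 1, so p + q = 393179 − 391920 + 1 = 1260.
p and q are the roots of t² − 1260t + 393179 = 0.
Discriminant: 1260² − 4·393179 = 1587600 − 1572716 = 14884; √14884 = 122.
q = (1260 − 122)/2 = 569, p = (1260 + 122)/2 = 691.
Check: 569 · 691 = 393179.

569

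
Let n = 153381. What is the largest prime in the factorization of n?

153381 = 3 · 51127
51127 = 29 · 1763
1763 = 41 · 43
43 is prime.
So 153381 = 3 · 29 · 41 · 43; the largest prime factor is 43.

43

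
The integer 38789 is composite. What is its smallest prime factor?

38789 is odd.
Digit sum 35, not divisible by 3.
Ends in 9: not divisible by 5.
7: 38789 = 7·5541 + 2
11: 38789 = 11·3526 + 3
13: 38789 = 13·2983 + 10
17: 38789 = 17·2281 + 12
19: 38789 = 19·2041 + 10
23: 38789 = 23·1686 + 11
29: 38789 = 29·1337 + 16
31: 38789 = 31·1251 + 8
37: 38789 = 37·1048 + 13
41: 38789 = 41·946 + 3
43: 38789 = 43·902 + 3
47: 38789 = 47·825 + 14
53: 38789 = 53·731 + 46
59: 38789 = 59·657 + 26
61: 38789 = 61·635 + 54
67: 38789 = 67·578 + 63
71: 38789 = 71·546 + 23
73: 38789 = 73·531 + 26
79: 38789 = 79·491

79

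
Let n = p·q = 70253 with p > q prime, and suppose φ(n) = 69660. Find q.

φ(n) = (p−1)(q−1) = n − (p+q) + 1, so p + q = 70253 − 69660 + 1 = 594.
p and q are the roots of t² − 594t + 70253 = 0.
Discriminant: 594² − 4·70253 = 352836 − 281012 = 71824; √71824 = 268.
q = (594 − 268)/2 = 163, p = (594 + 268)/2 = 431.
Check: 163 · 431 = 70253.

163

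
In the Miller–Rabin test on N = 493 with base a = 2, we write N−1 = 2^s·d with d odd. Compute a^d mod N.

76

493 − 1 = 492 = 2^2 · 123, so d = 123.
2^1 ≡ 2 (mod 493)
2^2 ≡ 2^2 = 4 ≡ 4 (mod 493)
2^4 ≡ 4^2 = 16 ≡ 16 (mod 493)
2^8 ≡ 16^2 = 256 ≡ 256 (mod 493)
2^16 ≡ 256^2 = 65536 ≡ 460 (mod 493)
2^32 ≡ 460^2 = 211600 ≡ 103 (mod 493)
2^64 ≡ 103^2 = 10609 ≡ 256 (mod 493)
123 = 64 + 32 + 16 + 8 + 2 + 1 in binary powers of 2.
So 2^123 ≡ 256 · 103 · 460 · 256 · 4 · 2 ≡ 76 (mod 493).
Squaring chain: 76 → 353; never reaches −1, so base 2 is a Miller–Rabin witness that 493 is composite.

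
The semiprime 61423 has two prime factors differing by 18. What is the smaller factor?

239

Since p = q + 18, we have 61423 = q(q + 18), so q² + 18q − 61423 = 0.
Discriminant: 18² + 4·61423 = 324 + 245692 = 246016; √246016 = 496.
q = (−18 + 496)/2 = 239, and p = q + 18 = 257.
Check: 239 · 257 = 61423.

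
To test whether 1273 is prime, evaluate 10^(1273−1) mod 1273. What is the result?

349

10^1 ≡ 10 (mod 1273)
10^2 ≡ 10^2 = 100 ≡ 100 (mod 1273)
10^4 ≡ 100^2 = 10000 ≡ 1089 (mod 1273)
10^8 ≡ 1089^2 = 1185921 ≡ 758 (mod 1273)
10^16 ≡ 758^2 = 574564 ≡ 441 (mod 1273)
10^32 ≡ 441^2 = 194481 ≡ 985 (mod 1273)
10^64 ≡ 985^2 = 970225 ≡ 199 (mod 1273)
10^128 ≡ 199^2 = 39601 ≡ 138 (mod 1273)
10^256 ≡ 138^2 = 19044 ≡ 1222 (mod 1273)
10^512 ≡ 1222^2 = 1493284 ≡ 55 (mod 1273)
10^1024 ≡ 55^2 = 3025 ≡ 479 (mod 1273)
1272 = 1024 + 128 + 64 + 32 + 16 + 8 in binary powers of 2.
So 10^1272 ≡ 479 · 138 · 199 · 985 · 441 · 758 ≡ 349 (mod 1273).
Since 349 ≠ 1, base 10 is a Fermat witness: 1273 is composite.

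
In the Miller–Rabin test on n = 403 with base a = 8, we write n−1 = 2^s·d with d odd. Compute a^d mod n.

8

403 − 1 = 402 = 2^1 · 201, so d = 201.
8^1 ≡ 8 (mod 403)
8^2 ≡ 8^2 = 64 ≡ 64 (mod 403)
8^4 ≡ 64^2 = 4096 ≡ 66 (mod 403)
8^8 ≡ 66^2 = 4356 ≡ 326 (mod 403)
8^16 ≡ 326^2 = 106276 ≡ 287 (mod 403)
8^32 ≡ 287^2 = 82369 ≡ 157 (mod 403)
8^64 ≡ 157^2 = 24649 ≡ 66 (mod 403)
8^128 ≡ 66^2 = 4356 ≡ 326 (mod 403)
201 = 128 + 64 + 8 + 1 in binary powers of 2.
So 8^201 ≡ 326 · 66 · 326 · 8 ≡ 8 (mod 403).
Squaring chain: 8; never reaches −1, so base 8 is a Miller–Rabin witness that 403 is composite.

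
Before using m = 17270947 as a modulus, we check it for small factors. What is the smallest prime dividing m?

97

17270947 is odd.
Digit sum 37, not divisible by 3.
Ends in 7: not divisible by 5.
7: 17270947 = 7·2467278 + 1
11: 17270947 = 11·1570086 + 1
13: 17270947 = 13·1328534 + 5
17: 17270947 = 17·1015938 + 1
19: 17270947 = 19·908997 + 4
23: 17270947 = 23·750910 + 17
29: 17270947 = 29·595549 + 26
31: 17270947 = 31·557127 + 10
37: 17270947 = 37·466782 + 13
41: 17270947 = 41·421242 + 25
43: 17270947 = 43·401649 + 40
47: 17270947 = 47·367466 + 45
53: 17270947 = 53·325866 + 49
59: 17270947 = 59·292727 + 54
61: 17270947 = 61·283130 + 17
67: 17270947 = 67·257775 + 22
71: 17270947 = 71·243252 + 55
73: 17270947 = 73·236588 + 23
79: 17270947 = 79·218619 + 46
83: 17270947 = 83·208083 + 58
89: 17270947 = 89·194055 + 52
97: 17270947 = 97·178051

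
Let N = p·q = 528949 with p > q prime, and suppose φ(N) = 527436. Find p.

φ(n) = (p−1)(q−1) = n − (p+q) + 1, so p + q = 528949 − 527436 + 1 = 1514.
p and q are the roots of t² − 1514t + 528949 = 0.
Discriminant: 1514² − 4·528949 = 2292196 − 2115796 = 176400; √176400 = 420.
q = (1514 − 420)/2 = 547, p = (1514 + 420)/2 = 967.
Check: 547 · 967 = 528949.

967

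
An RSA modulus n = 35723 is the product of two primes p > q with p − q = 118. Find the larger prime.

257

Since p = q + 118, we have 35723 = q(q + 118), so q² + 118q − 35723 = 0.
Discriminant: 118² + 4·35723 = 13924 + 142892 = 156816; √156816 = 396.
q = (−118 + 396)/2 = 139, and p = q + 118 = 257.
Check: 139 · 257 = 35723.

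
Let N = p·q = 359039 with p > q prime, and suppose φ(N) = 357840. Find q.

569

φ(n) = (p−1)(q−1) = n − (p+q) + 1, so p + q = 359039 − 357840 + 1 = 1200.
p and q are the roots of t² − 1200t + 359039 = 0.
Discriminant: 1200² − 4·359039 = 1440000 − 1436156 = 3844; √3844 = 62.
q = (1200 − 62)/2 = 569, p = (1200 + 62)/2 = 631.
Check: 569 · 631 = 359039.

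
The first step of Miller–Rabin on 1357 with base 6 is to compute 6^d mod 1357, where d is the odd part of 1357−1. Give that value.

1212

1357 − 1 = 1356 = 2^2 · 339, so d = 339.
6^1 ≡ 6 (mod 1357)
6^2 ≡ 6^2 = 36 ≡ 36 (mod 1357)
6^4 ≡ 36^2 = 1296 ≡ 1296 (mod 1357)
6^8 ≡ 1296^2 = 1679616 ≡ 1007 (mod 1357)
6^16 ≡ 1007^2 = 1014049 ≡ 370 (mod 1357)
6^32 ≡ 370^2 = 136900 ≡ 1200 (mod 1357)
6^64 ≡ 1200^2 = 1440000 ≡ 223 (mod 1357)
6^128 ≡ 223^2 = 49729 ≡ 877 (mod 1357)
6^256 ≡ 877^2 = 769129 ≡ 1067 (mod 1357)
339 = 256 + 64 + 16 + 2 + 1 in binary powers of 2.
So 6^339 ≡ 1067 · 223 · 370 · 36 · 6 ≡ 1212 (mod 1357).
Squaring chain: 1212 → 670; never reaches −1, so base 6 is a Miller–Rabin witness that 1357 is composite.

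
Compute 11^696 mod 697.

11^1 ≡ 11 (mod 697)
11^2 ≡ 11^2 = 121 ≡ 121 (mod 697)
11^4 ≡ 121^2 = 14641 ≡ 4 (mod 697)
11^8 ≡ 4^2 = 16 ≡ 16 (mod 697)
11^16 ≡ 16^2 = 256 ≡ 256 (mod 697)
11^32 ≡ 256^2 = 65536 ≡ 18 (mod 697)
11^64 ≡ 18^2 = 324 ≡ 324 (mod 697)
11^128 ≡ 324^2 = 104976 ≡ 426 (mod 697)
11^256 ≡ 426^2 = 181476 ≡ 256 (mod 697)
11^512 ≡ 256^2 = 65536 ≡ 18 (mod 697)
696 = 512 + 128 + 32 + 16 + 8 in binary powers of 2.
So 11^696 ≡ 18 · 426 · 18 · 256 · 16 ≡ 543 (mod 697).
Since 543 ≠ 1, base 11 is a Fermat witness: 697 is composite.

543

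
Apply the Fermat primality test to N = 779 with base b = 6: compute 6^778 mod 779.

6^1 ≡ 6 (mod 779)
6^2 ≡ 6^2 = 36 ≡ 36 (mod 779)
6^4 ≡ 36^2 = 1296 ≡ 517 (mod 779)
6^8 ≡ 517^2 = 267289 ≡ 92 (mod 779)
6^16 ≡ 92^2 = 8464 ≡ 674 (mod 779)
6^32 ≡ 674^2 = 454276 ≡ 119 (mod 779)
6^64 ≡ 119^2 = 14161 ≡ 139 (mod 779)
6^128 ≡ 139^2 = 19321 ≡ 625 (mod 779)
6^256 ≡ 625^2 = 390625 ≡ 346 (mod 779)
6^512 ≡ 346^2 = 119716 ≡ 529 (mod 779)
778 = 512 + 256 + 8 + 2 in binary powers of 2.
So 6^778 ≡ 529 · 346 · 92 · 36 ≡ 156 (mod 779).
Since 156 ≠ 1, base 6 is a Fermat witness: 779 is composite.

156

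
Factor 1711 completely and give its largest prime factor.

59

1711 = 29 · 59
59 is prime.
So 1711 = 29 · 59; the largest prime factor is 59.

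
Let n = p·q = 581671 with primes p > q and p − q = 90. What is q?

719

Since p = q + 90, we have 581671 = q(q + 90), so q² + 90q − 581671 = 0.
Discriminant: 90² + 4·581671 = 8100 + 2326684 = 2334784; √2334784 = 1528.
q = (−90 + 1528)/2 = 719, and p = q + 90 = 809.
Check: 719 · 809 = 581671.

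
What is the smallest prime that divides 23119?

23119 is odd.
Digit sum 16, not divisible by 3.
Ends in 9: not divisible by 5.
7: 23119 = 7·3302 + 5
11: 23119 = 11·2101 + 8
13: 23119 = 13·1778 + 5
17: 23119 = 17·1359 + 16
19: 23119 = 19·1216 + 15
23: 23119 = 23·1005 + 4
29: 23119 = 29·797 + 6
31: 23119 = 31·745 + 24
37: 23119 = 37·624 + 31
41: 23119 = 41·563 + 36
43: 23119 = 43·537 + 28
47: 23119 = 47·491 + 42
53: 23119 = 53·436 + 11
59: 23119 = 59·391 + 50
61: 23119 = 61·379

61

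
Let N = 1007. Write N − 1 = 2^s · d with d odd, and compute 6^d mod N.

1007 − 1 = 1006 = 2^1 · 503, so d = 503.
6^1 ≡ 6 (mod 1007)
6^2 ≡ 6^2 = 36 ≡ 36 (mod 1007)
6^4 ≡ 36^2 = 1296 ≡ 289 (mod 1007)
6^8 ≡ 289^2 = 83521 ≡ 947 (mod 1007)
6^16 ≡ 947^2 = 896809 ≡ 579 (mod 1007)
6^32 ≡ 579^2 = 335241 ≡ 917 (mod 1007)
6^64 ≡ 917^2 = 840889 ≡ 44 (mod 1007)
6^128 ≡ 44^2 = 1936 ≡ 929 (mod 1007)
6^256 ≡ 929^2 = 863041 ≡ 42 (mod 1007)
503 = 256 + 128 + 64 + 32 + 16 + 4 + 2 + 1 in binary powers of 2.
So 6^503 ≡ 42 · 929 · 44 · 917 · 579 · 289 · 36 · 6 ≡ 700 (mod 1007).
Squaring chain: 700; never reaches −1, so base 6 is a Miller–Rabin witness that 1007 is composite.

700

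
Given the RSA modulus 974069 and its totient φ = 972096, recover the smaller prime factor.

φ(n) = (p−1)(q−1) = n − (p+q) + 1, so p + q = 974069 − 972096 + 1 = 1974.
p and q are the roots of t² − 1974t + 974069 = 0.
Discriminant: 1974² − 4·974069 = 3896676 − 3896276 = 400; √400 = 20.
q = (1974 − 20)/2 = 977, p = (1974 + 20)/2 = 997.
Check: 977 · 997 = 974069.

977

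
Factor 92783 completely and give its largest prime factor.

73

92783 = 31 · 2993
2993 = 41 · 73
73 is prime.
So 92783 = 31 · 41 · 73; the largest prime factor is 73.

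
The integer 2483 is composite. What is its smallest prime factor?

2483 is odd.
Digit sum 17, not divisible by 3.
Ends in 3: not divisible by 5.
7: 2483 = 7·354 + 5
11: 2483 = 11·225 + 8
13: 2483 = 13·191

13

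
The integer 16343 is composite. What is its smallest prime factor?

59

16343 is odd.
Digit sum 17, not divisible by 3.
Ends in 3: not divisible by 5.
7: 16343 = 7·2334 + 5
11: 16343 = 11·1485 + 8
13: 16343 = 13·1257 + 2
17: 16343 = 17·961 + 6
19: 16343 = 19·860 + 3
23: 16343 = 23·710 + 13
29: 16343 = 29·563 + 16
31: 16343 = 31·527 + 6
37: 16343 = 37·441 + 26
41: 16343 = 41·398 + 25
43: 16343 = 43·380 + 3
47: 16343 = 47·347 + 34
53: 16343 = 53·308 + 19
59: 16343 = 59·277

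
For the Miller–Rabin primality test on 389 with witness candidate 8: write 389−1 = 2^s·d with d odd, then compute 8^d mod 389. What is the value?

274

389 − 1 = 388 = 2^2 · 97, so d = 97.
8^1 ≡ 8 (mod 389)
8^2 ≡ 8^2 = 64 ≡ 64 (mod 389)
8^4 ≡ 64^2 = 4096 ≡ 206 (mod 389)
8^8 ≡ 206^2 = 42436 ≡ 35 (mod 389)
8^16 ≡ 35^2 = 1225 ≡ 58 (mod 389)
8^32 ≡ 58^2 = 3364 ≡ 252 (mod 389)
8^64 ≡ 252^2 = 63504 ≡ 97 (mod 389)
97 = 64 + 32 + 1 in binary powers of 2.
So 8^97 ≡ 97 · 252 · 8 ≡ 274 (mod 389).
Squaring chain: 274 → 388; reaches −1, so base 8 does not prove 389 composite.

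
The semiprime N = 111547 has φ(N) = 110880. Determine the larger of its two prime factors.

φ(n) = (p−1)(q−1) = n − (p+q) + 1, so p + q = 111547 − 110880 + 1 = 668.
p and q are the roots of t² − 668t + 111547 = 0.
Discriminant: 668² − 4·111547 = 446224 − 446188 = 36; √36 = 6.
q = (668 − 6)/2 = 331, p = (668 + 6)/2 = 337.
Check: 331 · 337 = 111547.

337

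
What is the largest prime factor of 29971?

43

29971 = 17 · 1763
1763 = 41 · 43
43 is prime.
So 29971 = 17 · 41 · 43; the largest prime factor is 43.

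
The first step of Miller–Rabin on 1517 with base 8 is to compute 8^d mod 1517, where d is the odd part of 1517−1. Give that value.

1102

1517 − 1 = 1516 = 2^2 · 379, so d = 379.
8^1 ≡ 8 (mod 1517)
8^2 ≡ 8^2 = 64 ≡ 64 (mod 1517)
8^4 ≡ 64^2 = 4096 ≡ 1062 (mod 1517)
8^8 ≡ 1062^2 = 1127844 ≡ 713 (mod 1517)
8^16 ≡ 713^2 = 508369 ≡ 174 (mod 1517)
8^32 ≡ 174^2 = 30276 ≡ 1453 (mod 1517)
8^64 ≡ 1453^2 = 2111209 ≡ 1062 (mod 1517)
8^128 ≡ 1062^2 = 1127844 ≡ 713 (mod 1517)
8^256 ≡ 713^2 = 508369 ≡ 174 (mod 1517)
379 = 256 + 64 + 32 + 16 + 8 + 2 + 1 in binary powers of 2.
So 8^379 ≡ 174 · 1062 · 1453 · 174 · 713 · 64 · 8 ≡ 1102 (mod 1517).
Squaring chain: 1102 → 804; never reaches −1, so base 8 is a Miller–Rabin witness that 1517 is composite.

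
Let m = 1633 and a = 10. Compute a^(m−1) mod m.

1605

10^1 ≡ 10 (mod 1633)
10^2 ≡ 10^2 = 100 ≡ 100 (mod 1633)
10^4 ≡ 100^2 = 10000 ≡ 202 (mod 1633)
10^8 ≡ 202^2 = 40804 ≡ 1612 (mod 1633)
10^16 ≡ 1612^2 = 2598544 ≡ 441 (mod 1633)
10^32 ≡ 441^2 = 194481 ≡ 154 (mod 1633)
10^64 ≡ 154^2 = 23716 ≡ 854 (mod 1633)
10^128 ≡ 854^2 = 729316 ≡ 998 (mod 1633)
10^256 ≡ 998^2 = 996004 ≡ 1507 (mod 1633)
10^512 ≡ 1507^2 = 2271049 ≡ 1179 (mod 1633)
10^1024 ≡ 1179^2 = 1390041 ≡ 358 (mod 1633)
1632 = 1024 + 512 + 64 + 32 in binary powers of 2.
So 10^1632 ≡ 358 · 1179 · 854 · 154 ≡ 1605 (mod 1633).
Since 1605 ≠ 1, base 10 is a Fermat witness: 1633 is composite.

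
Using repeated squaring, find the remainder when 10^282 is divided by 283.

1

10^1 ≡ 10 (mod 283)
10^2 ≡ 10^2 = 100 ≡ 100 (mod 283)
10^4 ≡ 100^2 = 10000 ≡ 95 (mod 283)
10^8 ≡ 95^2 = 9025 ≡ 252 (mod 283)
10^16 ≡ 252^2 = 63504 ≡ 112 (mod 283)
10^32 ≡ 112^2 = 12544 ≡ 92 (mod 283)
10^64 ≡ 92^2 = 8464 ≡ 257 (mod 283)
10^128 ≡ 257^2 = 66049 ≡ 110 (mod 283)
10^256 ≡ 110^2 = 12100 ≡ 214 (mod 283)
282 = 256 + 16 + 8 + 2 in binary powers of 2.
So 10^282 ≡ 214 · 112 · 252 · 100 ≡ 1 (mod 283).
Since the result is 1, base 10 gives no evidence that 283 is composite.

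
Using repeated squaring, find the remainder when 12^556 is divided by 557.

12^1 ≡ 12 (mod 557)
12^2 ≡ 12^2 = 144 ≡ 144 (mod 557)
12^4 ≡ 144^2 = 20736 ≡ 127 (mod 557)
12^8 ≡ 127^2 = 16129 ≡ 533 (mod 557)
12^16 ≡ 533^2 = 284089 ≡ 19 (mod 557)
12^32 ≡ 19^2 = 361 ≡ 361 (mod 557)
12^64 ≡ 361^2 = 130321 ≡ 540 (mod 557)
12^128 ≡ 540^2 = 291600 ≡ 289 (mod 557)
12^256 ≡ 289^2 = 83521 ≡ 528 (mod 557)
12^512 ≡ 528^2 = 278784 ≡ 284 (mod 557)
556 = 512 + 32 + 8 + 4 in binary powers of 2.
So 12^556 ≡ 284 · 361 · 533 · 127 ≡ 1 (mod 557).
Since the result is 1, base 12 gives no evidence that 557 is composite.

1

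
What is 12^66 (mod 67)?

12^1 ≡ 12 (mod 67)
12^2 ≡ 12^2 = 144 ≡ 10 (mod 67)
12^4 ≡ 10^2 = 100 ≡ 33 (mod 67)
12^8 ≡ 33^2 = 1089 ≡ 17 (mod 67)
12^16 ≡ 17^2 = 289 ≡ 21 (mod 67)
12^32 ≡ 21^2 = 441 ≡ 39 (mod 67)
12^64 ≡ 39^2 = 1521 ≡ 47 (mod 67)
66 = 64 + 2 in binary powers of 2.
So 12^66 ≡ 47 · 10 ≡ 1 (mod 67).
Since the result is 1, base 12 gives no evidence that 67 is composite.

1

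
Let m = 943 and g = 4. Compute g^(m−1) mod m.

836

4^1 ≡ 4 (mod 943)
4^2 ≡ 4^2 = 16 ≡ 16 (mod 943)
4^4 ≡ 16^2 = 256 ≡ 256 (mod 943)
4^8 ≡ 256^2 = 65536 ≡ 469 (mod 943)
4^16 ≡ 469^2 = 219961 ≡ 242 (mod 943)
4^32 ≡ 242^2 = 58564 ≡ 98 (mod 943)
4^64 ≡ 98^2 = 9604 ≡ 174 (mod 943)
4^128 ≡ 174^2 = 30276 ≡ 100 (mod 943)
4^256 ≡ 100^2 = 10000 ≡ 570 (mod 943)
4^512 ≡ 570^2 = 324900 ≡ 508 (mod 943)
942 = 512 + 256 + 128 + 32 + 8 + 4 + 2 in binary powers of 2.
So 4^942 ≡ 508 · 570 · 100 · 98 · 469 · 256 · 16 ≡ 836 (mod 943).
Since 836 ≠ 1, base 4 is a Fermat witness: 943 is composite.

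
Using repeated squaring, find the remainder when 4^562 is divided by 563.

4^1 ≡ 4 (mod 563)
4^2 ≡ 4^2 = 16 ≡ 16 (mod 563)
4^4 ≡ 16^2 = 256 ≡ 256 (mod 563)
4^8 ≡ 256^2 = 65536 ≡ 228 (mod 563)
4^16 ≡ 228^2 = 51984 ≡ 188 (mod 563)
4^32 ≡ 188^2 = 35344 ≡ 438 (mod 563)
4^64 ≡ 438^2 = 191844 ≡ 424 (mod 563)
4^128 ≡ 424^2 = 179776 ≡ 179 (mod 563)
4^256 ≡ 179^2 = 32041 ≡ 513 (mod 563)
4^512 ≡ 513^2 = 263169 ≡ 248 (mod 563)
562 = 512 + 32 + 16 + 2 in binary powers of 2.
So 4^562 ≡ 248 · 438 · 188 · 16 ≡ 1 (mod 563).
Since the result is 1, base 4 gives no evidence that 563 is composite.

1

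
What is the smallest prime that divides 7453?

29

7453 is odd.
Digit sum 19, not divisible by 3.
Ends in 3: not divisible by 5.
7: 7453 = 7·1064 + 5
11: 7453 = 11·677 + 6
13: 7453 = 13·573 + 4
17: 7453 = 17·438 + 7
19: 7453 = 19·392 + 5
23: 7453 = 23·324 + 1
29: 7453 = 29·257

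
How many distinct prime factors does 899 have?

2

899 = 29 · 31
899 = 29 · 31, which has 2 distinct prime factors.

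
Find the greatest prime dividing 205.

41

205 = 5 · 41
41 is prime.
So 205 = 5 · 41; the largest prime factor is 41.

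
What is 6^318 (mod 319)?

6^1 ≡ 6 (mod 319)
6^2 ≡ 6^2 = 36 ≡ 36 (mod 319)
6^4 ≡ 36^2 = 1296 ≡ 20 (mod 319)
6^8 ≡ 20^2 = 400 ≡ 81 (mod 319)
6^16 ≡ 81^2 = 6561 ≡ 181 (mod 319)
6^32 ≡ 181^2 = 32761 ≡ 223 (mod 319)
6^64 ≡ 223^2 = 49729 ≡ 284 (mod 319)
6^128 ≡ 284^2 = 80656 ≡ 268 (mod 319)
6^256 ≡ 268^2 = 71824 ≡ 49 (mod 319)
318 = 256 + 32 + 16 + 8 + 4 + 2 in binary powers of 2.
So 6^318 ≡ 49 · 223 · 181 · 81 · 20 · 36 ≡ 103 (mod 319).
Since 103 ≠ 1, base 6 is a Fermat witness: 319 is composite.

103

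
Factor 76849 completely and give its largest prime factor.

76849 = 31 · 2479
2479 = 37 · 67
67 is prime.
So 76849 = 31 · 37 · 67; the largest prime factor is 67.

67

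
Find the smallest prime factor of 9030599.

9030599 is odd.
Digit sum 35, not divisible by 3.
Ends in 9: not divisible by 5.
7: 9030599 = 7·1290085 + 4
11: 9030599 = 11·820963 + 6
13: 9030599 = 13·694661 + 6
17: 9030599 = 17·531211 + 12
19: 9030599 = 19·475294 + 13
23: 9030599 = 23·392634 + 17
29: 9030599 = 29·311399 + 28
31: 9030599 = 31·291309 + 20
37: 9030599 = 37·244070 + 9
41: 9030599 = 41·220258 + 21
43: 9030599 = 43·210013 + 40
47: 9030599 = 47·192140 + 19
53: 9030599 = 53·170388 + 35
59: 9030599 = 59·153061

59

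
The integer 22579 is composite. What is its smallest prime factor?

22579 is odd.
Digit sum 25, not divisible by 3.
Ends in 9: not divisible by 5.
7: 22579 = 7·3225 + 4
11: 22579 = 11·2052 + 7
13: 22579 = 13·1736 + 11
17: 22579 = 17·1328 + 3
19: 22579 = 19·1188 + 7
23: 22579 = 23·981 + 16
29: 22579 = 29·778 + 17
31: 22579 = 31·728 + 11
37: 22579 = 37·610 + 9
41: 22579 = 41·550 + 29
43: 22579 = 43·525 + 4
47: 22579 = 47·480 + 19
53: 22579 = 53·426 + 1
59: 22579 = 59·382 + 41
61: 22579 = 61·370 + 9
67: 22579 = 67·337

67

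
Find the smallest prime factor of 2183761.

47

2183761 is odd.
Digit sum 28, not divisible by 3.
Ends in 1: not divisible by 5.
7: 2183761 = 7·311965 + 6
11: 2183761 = 11·198523 + 8
13: 2183761 = 13·167981 + 8
17: 2183761 = 17·128456 + 9
19: 2183761 = 19·114934 + 15
23: 2183761 = 23·94946 + 3
29: 2183761 = 29·75302 + 3
31: 2183761 = 31·70443 + 28
37: 2183761 = 37·59020 + 21
41: 2183761 = 41·53262 + 19
43: 2183761 = 43·50785 + 6
47: 2183761 = 47·46463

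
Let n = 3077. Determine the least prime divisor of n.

3077 is odd.
Digit sum 17, not divisible by 3.
Ends in 7: not divisible by 5.
7: 3077 = 7·439 + 4
11: 3077 = 11·279 + 8
13: 3077 = 13·236 + 9
17: 3077 = 17·181

17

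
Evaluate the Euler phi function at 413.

Factor: 413 = 7 · 59.
φ(413) = (7−1) · (59−1) = 6 · 58 = 348.

348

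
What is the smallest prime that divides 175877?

175877 is odd.
Digit sum 35, not divisible by 3.
Ends in 7: not divisible by 5.
7: 175877 = 7·25125 + 2
11: 175877 = 11·15988 + 9
13: 175877 = 13·13529

13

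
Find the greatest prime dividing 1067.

97

1067 = 11 · 97
97 is prime.
So 1067 = 11 · 97; the largest prime factor is 97.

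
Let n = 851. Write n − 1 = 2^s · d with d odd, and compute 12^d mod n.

292

851 − 1 = 850 = 2^1 · 425, so d = 425.
12^1 ≡ 12 (mod 851)
12^2 ≡ 12^2 = 144 ≡ 144 (mod 851)
12^4 ≡ 144^2 = 20736 ≡ 312 (mod 851)
12^8 ≡ 312^2 = 97344 ≡ 330 (mod 851)
12^16 ≡ 330^2 = 108900 ≡ 823 (mod 851)
12^32 ≡ 823^2 = 677329 ≡ 784 (mod 851)
12^64 ≡ 784^2 = 614656 ≡ 234 (mod 851)
12^128 ≡ 234^2 = 54756 ≡ 292 (mod 851)
12^256 ≡ 292^2 = 85264 ≡ 164 (mod 851)
425 = 256 + 128 + 32 + 8 + 1 in binary powers of 2.
So 12^425 ≡ 164 · 292 · 784 · 330 · 12 ≡ 292 (mod 851).
Squaring chain: 292; never reaches −1, so base 12 is a Miller–Rabin witness that 851 is composite.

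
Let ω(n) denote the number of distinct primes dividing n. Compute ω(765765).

6

765765 = 3^2 · 85085
85085 = 5 · 17017
17017 = 7 · 2431
2431 = 11 · 221
221 = 13 · 17
765765 = 3^2 · 5 · 7 · 11 · 13 · 17, which has 6 distinct prime factors.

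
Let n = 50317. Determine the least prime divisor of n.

50317 is odd.
Digit sum 16, not divisible by 3.
Ends in 7: not divisible by 5.
7: 50317 = 7·7188 + 1
11: 50317 = 11·4574 + 3
13: 50317 = 13·3870 + 7
17: 50317 = 17·2959 + 14
19: 50317 = 19·2648 + 5
23: 50317 = 23·2187 + 16
29: 50317 = 29·1735 + 2
31: 50317 = 31·1623 + 4
37: 50317 = 37·1359 + 34
41: 50317 = 41·1227 + 10
43: 50317 = 43·1170 + 7
47: 50317 = 47·1070 + 27
53: 50317 = 53·949 + 20
59: 50317 = 59·852 + 49
61: 50317 = 61·824 + 53
67: 50317 = 67·751

67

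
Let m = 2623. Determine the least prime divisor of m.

2623 is odd.
Digit sum 13, not divisible by 3.
Ends in 3: not divisible by 5.
7: 2623 = 7·374 + 5
11: 2623 = 11·238 + 5
13: 2623 = 13·201 + 10
17: 2623 = 17·154 + 5
19: 2623 = 19·138 + 1
23: 2623 = 23·114 + 1
29: 2623 = 29·90 + 13
31: 2623 = 31·84 + 19
37: 2623 = 37·70 + 33
41: 2623 = 41·63 + 40
43: 2623 = 43·61

43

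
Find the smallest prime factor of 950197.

950197 is odd.
Digit sum 31, not divisible by 3.
Ends in 7: not divisible by 5.
7: 950197 = 7·135742 + 3
11: 950197 = 11·86381 + 6
13: 950197 = 13·73092 + 1
17: 950197 = 17·55893 + 16
19: 950197 = 19·50010 + 7
23: 950197 = 23·41312 + 21
29: 950197 = 29·32765 + 12
31: 950197 = 31·30651 + 16
37: 950197 = 37·25681

37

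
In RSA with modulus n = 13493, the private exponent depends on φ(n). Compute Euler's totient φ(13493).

13260

Factor: 13493 = 103 · 131.
φ(13493) = (103−1) · (131−1) = 102 · 130 = 13260.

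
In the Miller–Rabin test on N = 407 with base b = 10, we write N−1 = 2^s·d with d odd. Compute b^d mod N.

285

407 − 1 = 406 = 2^1 · 203, so d = 203.
10^1 ≡ 10 (mod 407)
10^2 ≡ 10^2 = 100 ≡ 100 (mod 407)
10^4 ≡ 100^2 = 10000 ≡ 232 (mod 407)
10^8 ≡ 232^2 = 53824 ≡ 100 (mod 407)
10^16 ≡ 100^2 = 10000 ≡ 232 (mod 407)
10^32 ≡ 232^2 = 53824 ≡ 100 (mod 407)
10^64 ≡ 100^2 = 10000 ≡ 232 (mod 407)
10^128 ≡ 232^2 = 53824 ≡ 100 (mod 407)
203 = 128 + 64 + 8 + 2 + 1 in binary powers of 2.
So 10^203 ≡ 100 · 232 · 100 · 100 · 10 ≡ 285 (mod 407).
Squaring chain: 285; never reaches −1, so base 10 is a Miller–Rabin witness that 407 is composite.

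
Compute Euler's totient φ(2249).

Factor: 2249 = 13 · 173.
φ(2249) = (13−1) · (173−1) = 12 · 172 = 2064.

2064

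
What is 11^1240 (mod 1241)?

1172

11^1 ≡ 11 (mod 1241)
11^2 ≡ 11^2 = 121 ≡ 121 (mod 1241)
11^4 ≡ 121^2 = 14641 ≡ 990 (mod 1241)
11^8 ≡ 990^2 = 980100 ≡ 951 (mod 1241)
11^16 ≡ 951^2 = 904401 ≡ 953 (mod 1241)
11^32 ≡ 953^2 = 908209 ≡ 1038 (mod 1241)
11^64 ≡ 1038^2 = 1077444 ≡ 256 (mod 1241)
11^128 ≡ 256^2 = 65536 ≡ 1004 (mod 1241)
11^256 ≡ 1004^2 = 1008016 ≡ 324 (mod 1241)
11^512 ≡ 324^2 = 104976 ≡ 732 (mod 1241)
11^1024 ≡ 732^2 = 535824 ≡ 953 (mod 1241)
1240 = 1024 + 128 + 64 + 16 + 8 in binary powers of 2.
So 11^1240 ≡ 953 · 1004 · 256 · 953 · 951 ≡ 1172 (mod 1241).
Since 1172 ≠ 1, base 11 is a Fermat witness: 1241 is composite.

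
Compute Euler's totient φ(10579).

Factor: 10579 = 71 · 149.
φ(10579) = (71−1) · (149−1) = 70 · 148 = 10360.

10360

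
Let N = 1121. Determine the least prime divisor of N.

19

1121 is odd.
Digit sum 5, not divisible by 3.
Ends in 1: not divisible by 5.
7: 1121 = 7·160 + 1
11: 1121 = 11·101 + 10
13: 1121 = 13·86 + 3
17: 1121 = 17·65 + 16
19: 1121 = 19·59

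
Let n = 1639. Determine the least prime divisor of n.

11

1639 is odd.
Digit sum 19, not divisible by 3.
Ends in 9: not divisible by 5.
7: 1639 = 7·234 + 1
11: 1639 = 11·149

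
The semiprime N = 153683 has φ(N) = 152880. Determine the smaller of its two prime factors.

φ(n) = (p−1)(q−1) = n − (p+q) + 1, so p + q = 153683 − 152880 + 1 = 804.
p and q are the roots of t² − 804t + 153683 = 0.
Discriminant: 804² − 4·153683 = 646416 − 614732 = 31684; √31684 = 178.
q = (804 − 178)/2 = 313, p = (804 + 178)/2 = 491.
Check: 313 · 491 = 153683.

313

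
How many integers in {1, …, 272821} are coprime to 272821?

Factor: 272821 = 19 · 83 · 173.
φ(272821) = (19−1) · (83−1) · (173−1) = 18 · 82 · 172 = 253872.

253872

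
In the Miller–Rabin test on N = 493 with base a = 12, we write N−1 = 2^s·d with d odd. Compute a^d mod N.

278

493 − 1 = 492 = 2^2 · 123, so d = 123.
12^1 ≡ 12 (mod 493)
12^2 ≡ 12^2 = 144 ≡ 144 (mod 493)
12^4 ≡ 144^2 = 20736 ≡ 30 (mod 493)
12^8 ≡ 30^2 = 900 ≡ 407 (mod 493)
12^16 ≡ 407^2 = 165649 ≡ 1 (mod 493)
12^32 ≡ 1^2 = 1 ≡ 1 (mod 493)
12^64 ≡ 1^2 = 1 ≡ 1 (mod 493)
123 = 64 + 32 + 16 + 8 + 2 + 1 in binary powers of 2.
So 12^123 ≡ 1 · 1 · 1 · 407 · 144 · 12 ≡ 278 (mod 493).
Squaring chain: 278 → 376; never reaches −1, so base 12 is a Miller–Rabin witness that 493 is composite.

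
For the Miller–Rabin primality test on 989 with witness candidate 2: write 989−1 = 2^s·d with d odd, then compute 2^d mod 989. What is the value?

989 − 1 = 988 = 2^2 · 247, so d = 247.
2^1 ≡ 2 (mod 989)
2^2 ≡ 2^2 = 4 ≡ 4 (mod 989)
2^4 ≡ 4^2 = 16 ≡ 16 (mod 989)
2^8 ≡ 16^2 = 256 ≡ 256 (mod 989)
2^16 ≡ 256^2 = 65536 ≡ 262 (mod 989)
2^32 ≡ 262^2 = 68644 ≡ 403 (mod 989)
2^64 ≡ 403^2 = 162409 ≡ 213 (mod 989)
2^128 ≡ 213^2 = 45369 ≡ 864 (mod 989)
247 = 128 + 64 + 32 + 16 + 4 + 2 + 1 in binary powers of 2.
So 2^247 ≡ 864 · 213 · 403 · 262 · 16 · 4 · 2 ≡ 469 (mod 989).
Squaring chain: 469 → 403; never reaches −1, so base 2 is a Miller–Rabin witness that 989 is composite.

469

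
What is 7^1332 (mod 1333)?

7^1 ≡ 7 (mod 1333)
7^2 ≡ 7^2 = 49 ≡ 49 (mod 1333)
7^4 ≡ 49^2 = 2401 ≡ 1068 (mod 1333)
7^8 ≡ 1068^2 = 1140624 ≡ 909 (mod 1333)
7^16 ≡ 909^2 = 826281 ≡ 1154 (mod 1333)
7^32 ≡ 1154^2 = 1331716 ≡ 49 (mod 1333)
7^64 ≡ 49^2 = 2401 ≡ 1068 (mod 1333)
7^128 ≡ 1068^2 = 1140624 ≡ 909 (mod 1333)
7^256 ≡ 909^2 = 826281 ≡ 1154 (mod 1333)
7^512 ≡ 1154^2 = 1331716 ≡ 49 (mod 1333)
7^1024 ≡ 49^2 = 2401 ≡ 1068 (mod 1333)
1332 = 1024 + 256 + 32 + 16 + 4 in binary powers of 2.
So 7^1332 ≡ 1068 · 1154 · 49 · 1154 · 1068 ≡ 388 (mod 1333).
Since 388 ≠ 1, base 7 is a Fermat witness: 1333 is composite.

388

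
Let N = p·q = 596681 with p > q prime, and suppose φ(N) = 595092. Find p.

φ(n) = (p−1)(q−1) = n − (p+q) + 1, so p + q = 596681 − 595092 + 1 = 1590.
p and q are the roots of t² − 1590t + 596681 = 0.
Discriminant: 1590² − 4·596681 = 2528100 − 2386724 = 141376; √141376 = 376.
q = (1590 − 376)/2 = 607, p = (1590 + 376)/2 = 983.
Check: 607 · 983 = 596681.

983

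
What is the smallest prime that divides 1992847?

1992847 is odd.
Digit sum 40, not divisible by 3.
Ends in 7: not divisible by 5.
7: 1992847 = 7·284692 + 3
11: 1992847 = 11·181167 + 10
13: 1992847 = 13·153295 + 12
17: 1992847 = 17·117226 + 5
19: 1992847 = 19·104886 + 13
23: 1992847 = 23·86645 + 12
29: 1992847 = 29·68718 + 25
31: 1992847 = 31·64285 + 12
37: 1992847 = 37·53860 + 27
41: 1992847 = 41·48606 + 1
43: 1992847 = 43·46345 + 12
47: 1992847 = 47·42401

47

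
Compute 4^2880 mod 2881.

107

4^1 ≡ 4 (mod 2881)
4^2 ≡ 4^2 = 16 ≡ 16 (mod 2881)
4^4 ≡ 16^2 = 256 ≡ 256 (mod 2881)
4^8 ≡ 256^2 = 65536 ≡ 2154 (mod 2881)
4^16 ≡ 2154^2 = 4639716 ≡ 1306 (mod 2881)
4^32 ≡ 1306^2 = 1705636 ≡ 84 (mod 2881)
4^64 ≡ 84^2 = 7056 ≡ 1294 (mod 2881)
4^128 ≡ 1294^2 = 1674436 ≡ 575 (mod 2881)
4^256 ≡ 575^2 = 330625 ≡ 2191 (mod 2881)
4^512 ≡ 2191^2 = 4800481 ≡ 735 (mod 2881)
4^1024 ≡ 735^2 = 540225 ≡ 1478 (mod 2881)
4^2048 ≡ 1478^2 = 2184484 ≡ 686 (mod 2881)
2880 = 2048 + 512 + 256 + 64 in binary powers of 2.
So 4^2880 ≡ 686 · 735 · 2191 · 1294 ≡ 107 (mod 2881).
Since 107 ≠ 1, base 4 is a Fermat witness: 2881 is composite.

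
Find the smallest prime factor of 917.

917 is odd.
Digit sum 17, not divisible by 3.
Ends in 7: not divisible by 5.
7: 917 = 7·131

7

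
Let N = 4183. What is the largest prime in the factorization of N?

4183 = 47 · 89
89 is prime.
So 4183 = 47 · 89; the largest prime factor is 89.

89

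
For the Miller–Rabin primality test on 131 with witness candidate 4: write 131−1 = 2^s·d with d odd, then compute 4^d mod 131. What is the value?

1

131 − 1 = 130 = 2^1 · 65, so d = 65.
4^1 ≡ 4 (mod 131)
4^2 ≡ 4^2 = 16 ≡ 16 (mod 131)
4^4 ≡ 16^2 = 256 ≡ 125 (mod 131)
4^8 ≡ 125^2 = 15625 ≡ 36 (mod 131)
4^16 ≡ 36^2 = 1296 ≡ 117 (mod 131)
4^32 ≡ 117^2 = 13689 ≡ 65 (mod 131)
4^64 ≡ 65^2 = 4225 ≡ 33 (mod 131)
65 = 64 + 1 in binary powers of 2.
So 4^65 ≡ 33 · 4 ≡ 1 (mod 131).
Since 4^d ≡ 1 (mod 131), base 4 does not prove 131 composite.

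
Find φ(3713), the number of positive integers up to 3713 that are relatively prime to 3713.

3588

Factor: 3713 = 47 · 79.
φ(3713) = (47−1) · (79−1) = 46 · 78 = 3588.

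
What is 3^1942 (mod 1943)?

3^1 ≡ 3 (mod 1943)
3^2 ≡ 3^2 = 9 ≡ 9 (mod 1943)
3^4 ≡ 9^2 = 81 ≡ 81 (mod 1943)
3^8 ≡ 81^2 = 6561 ≡ 732 (mod 1943)
3^16 ≡ 732^2 = 535824 ≡ 1499 (mod 1943)
3^32 ≡ 1499^2 = 2247001 ≡ 893 (mod 1943)
3^64 ≡ 893^2 = 797449 ≡ 819 (mod 1943)
3^128 ≡ 819^2 = 670761 ≡ 426 (mod 1943)
3^256 ≡ 426^2 = 181476 ≡ 777 (mod 1943)
3^512 ≡ 777^2 = 603729 ≡ 1399 (mod 1943)
3^1024 ≡ 1399^2 = 1957201 ≡ 600 (mod 1943)
1942 = 1024 + 512 + 256 + 128 + 16 + 4 + 2 in binary powers of 2.
So 3^1942 ≡ 600 · 1399 · 777 · 426 · 1499 · 81 · 9 ≡ 1600 (mod 1943).
Since 1600 ≠ 1, base 3 is a Fermat witness: 1943 is composite.

1600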